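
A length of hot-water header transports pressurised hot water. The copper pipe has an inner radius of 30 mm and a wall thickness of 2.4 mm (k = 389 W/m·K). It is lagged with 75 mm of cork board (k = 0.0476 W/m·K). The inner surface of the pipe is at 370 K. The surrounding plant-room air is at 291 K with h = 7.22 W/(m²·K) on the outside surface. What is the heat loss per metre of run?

Treating each annulus and film as a series resistance:
R_copper pipe wall = ln(32.4/30)/(2π×389×1) = 3.149×10^-5 K/W
R_cork board = ln(107.4/32.4)/(2π×0.0476×1) = 4.007 K/W
R_outer film = 1/(h_o·2πr_oL) = 1/(7.22×2π×0.1074×1) = 0.2052 K/W
R_total = 4.212 K/W
Q = ΔT/R_total = 79/4.212

q′ ≈ 18.8 W/m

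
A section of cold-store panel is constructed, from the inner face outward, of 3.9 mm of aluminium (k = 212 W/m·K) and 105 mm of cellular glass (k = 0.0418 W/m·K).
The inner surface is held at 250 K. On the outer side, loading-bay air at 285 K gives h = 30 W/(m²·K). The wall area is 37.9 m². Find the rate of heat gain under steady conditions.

Q ≈ 521 W

Treating each layer as a thermal resistance in series:
R_aluminium = L/(kA) = 0.0039/(212×37.9) = 4.854×10^-7 K/W
R_cellular glass = L/(kA) = 0.105/(0.0418×37.9) = 0.06628 K/W
R_outer film = 1/(h_o·A) = 1/(30×37.9) = 8.795×10^-4 K/W
R_total = 0.06716 K/W
Q = ΔT / R_total = 35 / 0.06716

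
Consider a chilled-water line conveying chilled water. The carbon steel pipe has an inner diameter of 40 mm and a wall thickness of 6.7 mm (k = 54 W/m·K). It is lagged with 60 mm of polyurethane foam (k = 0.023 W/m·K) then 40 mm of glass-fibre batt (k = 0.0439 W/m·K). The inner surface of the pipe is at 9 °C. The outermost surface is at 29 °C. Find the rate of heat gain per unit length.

Radial resistances (cylindrical: R_cond = ln(r_o/r_i)/(2πkL), R_conv = 1/(h·2πrL)):
R_carbon steel pipe wall = ln(26.7/20)/(2π×54×1) = 8.516×10^-4 K/W
R_polyurethane foam = ln(86.7/26.7)/(2π×0.023×1) = 8.15 K/W
R_glass-fibre batt = ln(126.7/86.7)/(2π×0.0439×1) = 1.375 K/W
R_total = 9.526 K/W
Q = ΔT/R_total = 20/9.526

q′ ≈ 2.1 W/m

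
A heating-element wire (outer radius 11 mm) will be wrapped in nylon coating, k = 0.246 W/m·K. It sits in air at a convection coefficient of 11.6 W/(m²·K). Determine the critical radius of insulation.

For a cylinder r_cr = k/h = 0.246/11.6
r_cr = 21.2 mm; since the bare radius (11 mm) is below r_cr, adding a thin layer of insulation will *increase* heat loss.

r_cr ≈ 21.2 mm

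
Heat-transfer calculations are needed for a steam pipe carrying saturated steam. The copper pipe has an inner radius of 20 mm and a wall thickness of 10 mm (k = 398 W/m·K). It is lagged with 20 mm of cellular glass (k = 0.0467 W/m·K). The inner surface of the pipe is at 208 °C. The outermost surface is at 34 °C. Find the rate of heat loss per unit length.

q′ ≈ 99.9 W/m

Treating each annulus and film as a series resistance:
R_copper pipe wall = ln(30/20)/(2π×398×1) = 1.621×10^-4 K/W
R_cellular glass = ln(50/30)/(2π×0.0467×1) = 1.741 K/W
R_total = 1.741 K/W
Q = ΔT/R_total = 174/1.741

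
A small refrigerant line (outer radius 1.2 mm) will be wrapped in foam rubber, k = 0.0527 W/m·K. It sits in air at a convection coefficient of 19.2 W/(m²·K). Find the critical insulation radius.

For a cylinder r_cr = k/h = 0.0527/19.2
r_cr = 2.74 mm; since the bare radius (1.2 mm) is below r_cr, adding a thin layer of insulation will *increase* heat loss.

r_cr ≈ 2.74 mm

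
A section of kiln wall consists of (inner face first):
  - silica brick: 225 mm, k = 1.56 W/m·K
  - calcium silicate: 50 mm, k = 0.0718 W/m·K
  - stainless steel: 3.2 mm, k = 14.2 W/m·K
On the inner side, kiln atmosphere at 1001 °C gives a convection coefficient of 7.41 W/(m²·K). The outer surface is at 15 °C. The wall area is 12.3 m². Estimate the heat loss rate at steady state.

Q ≈ 12400 W

Treating each layer as a thermal resistance in series:
R_inner film = 1/(h_i·A) = 1/(7.41×12.3) = 0.01097 K/W
R_silica brick = L/(kA) = 0.225/(1.56×12.3) = 0.01173 K/W
R_calcium silicate = L/(kA) = 0.05/(0.0718×12.3) = 0.05662 K/W
R_stainless steel = L/(kA) = 0.0032/(14.2×12.3) = 1.832×10^-5 K/W
R_total = 0.07933 K/W
Q = ΔT / R_total = 986 / 0.07933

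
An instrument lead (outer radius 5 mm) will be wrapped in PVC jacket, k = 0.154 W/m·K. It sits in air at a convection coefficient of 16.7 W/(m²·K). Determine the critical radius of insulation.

For a cylinder r_cr = k/h = 0.154/16.7
r_cr = 9.22 mm; since the bare radius (5 mm) is below r_cr, adding a thin layer of insulation will *increase* heat loss.

r_cr ≈ 9.22 mm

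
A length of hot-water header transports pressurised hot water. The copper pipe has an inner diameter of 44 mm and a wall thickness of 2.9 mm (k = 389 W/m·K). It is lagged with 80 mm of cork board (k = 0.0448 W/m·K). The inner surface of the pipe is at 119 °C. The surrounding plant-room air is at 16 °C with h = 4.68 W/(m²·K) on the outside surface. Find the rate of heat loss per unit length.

q′ ≈ 19 W/m

Per-layer cylindrical resistances, series-summed:
R_copper pipe wall = ln(24.9/22)/(2π×389×1) = 5.066×10^-5 K/W
R_cork board = ln(104.9/24.9)/(2π×0.0448×1) = 5.109 K/W
R_outer film = 1/(h_o·2πr_oL) = 1/(4.68×2π×0.1049×1) = 0.3242 K/W
R_total = 5.433 K/W
Q = ΔT/R_total = 103/5.433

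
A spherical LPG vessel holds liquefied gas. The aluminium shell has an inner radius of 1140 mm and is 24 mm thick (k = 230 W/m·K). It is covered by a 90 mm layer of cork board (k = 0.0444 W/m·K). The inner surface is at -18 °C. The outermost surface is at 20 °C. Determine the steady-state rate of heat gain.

Q ≈ 344 W

For a spherical shell R = (1/r₁ − 1/r₂)/(4πk); film R = 1/(h·4πr²). In series:
R_aluminium shell = (1/1.14 − 1/1.164)/(4π×230) = 6.258×10^-6 K/W
R_cork board = (1/1.164 − 1/1.254)/(4π×0.0444) = 0.1105 K/W
R_total = 0.1105 K/W
Q = ΔT/R_total = 38/0.1105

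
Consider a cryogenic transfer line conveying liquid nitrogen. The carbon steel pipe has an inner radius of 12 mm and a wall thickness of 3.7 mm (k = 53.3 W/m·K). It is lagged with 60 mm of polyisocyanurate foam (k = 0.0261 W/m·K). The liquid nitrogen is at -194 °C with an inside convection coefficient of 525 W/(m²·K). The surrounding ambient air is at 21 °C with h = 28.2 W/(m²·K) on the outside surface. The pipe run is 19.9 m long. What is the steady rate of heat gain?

Q ≈ 441 W

Radial resistances (cylindrical: R_cond = ln(r_o/r_i)/(2πkL), R_conv = 1/(h·2πrL)):
R_inner film = 1/(h_i·2πr₁L) = 1/(525×2π×0.012×19.9) = 0.001269 K/W
R_carbon steel pipe wall = ln(15.7/12)/(2π×53.3×19.9) = 4.033×10^-5 K/W
R_polyisocyanurate foam = ln(75.7/15.7)/(2π×0.0261×19.9) = 0.482 K/W
R_outer film = 1/(h_o·2πr_oL) = 1/(28.2×2π×0.0757×19.9) = 0.003746 K/W
R_total = 0.4871 K/W
Q = ΔT/R_total = 215/0.4871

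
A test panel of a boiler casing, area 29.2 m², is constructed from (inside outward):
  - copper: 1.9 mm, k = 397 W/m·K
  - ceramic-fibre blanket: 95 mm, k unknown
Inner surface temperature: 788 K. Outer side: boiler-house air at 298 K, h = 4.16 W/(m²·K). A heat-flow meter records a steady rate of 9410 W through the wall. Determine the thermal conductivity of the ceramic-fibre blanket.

Treating each layer as a thermal resistance in series:
R_copper = L/(kA) = 0.0019/(397×29.2) = 1.639×10^-7 K/W
R_outer film = 1/(h_o·A) = 1/(4.16×29.2) = 0.008232 K/W
Sum of known resistances R_other = 0.008233 K/W
Total R = ΔT/Q = 490/9410 = 0.05207 K/W
R_ceramic-fibre blanket = R_total − R_other = 0.04384 K/W
k = L/(R·A) = 0.095/(0.04384×29.2)

k ≈ 0.0742 W/(m·K)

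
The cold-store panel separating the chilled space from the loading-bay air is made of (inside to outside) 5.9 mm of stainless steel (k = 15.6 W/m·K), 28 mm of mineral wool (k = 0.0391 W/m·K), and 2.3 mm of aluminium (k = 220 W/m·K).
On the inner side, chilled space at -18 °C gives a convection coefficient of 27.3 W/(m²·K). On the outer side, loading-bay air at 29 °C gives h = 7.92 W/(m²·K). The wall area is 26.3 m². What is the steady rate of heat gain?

Q ≈ 1410 W

Treating each layer as a thermal resistance in series:
R_inner film = 1/(h_i·A) = 1/(27.3×26.3) = 0.001393 K/W
R_stainless steel = L/(kA) = 0.0059/(15.6×26.3) = 1.438×10^-5 K/W
R_mineral wool = L/(kA) = 0.028/(0.0391×26.3) = 0.02723 K/W
R_aluminium = L/(kA) = 0.0023/(220×26.3) = 3.975×10^-7 K/W
R_outer film = 1/(h_o·A) = 1/(7.92×26.3) = 0.004801 K/W
R_total = 0.03344 K/W
Q = ΔT / R_total = 47 / 0.03344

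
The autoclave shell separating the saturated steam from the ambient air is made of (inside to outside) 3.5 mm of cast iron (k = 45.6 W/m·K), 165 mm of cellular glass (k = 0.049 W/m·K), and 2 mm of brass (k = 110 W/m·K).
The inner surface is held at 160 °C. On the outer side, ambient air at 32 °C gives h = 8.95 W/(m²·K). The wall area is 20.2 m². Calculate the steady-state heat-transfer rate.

Q ≈ 743 W

Using the resistance-network approach (series):
R_cast iron = L/(kA) = 0.0035/(45.6×20.2) = 3.8×10^-6 K/W
R_cellular glass = L/(kA) = 0.165/(0.049×20.2) = 0.1667 K/W
R_brass = L/(kA) = 0.002/(110×20.2) = 9.001×10^-7 K/W
R_outer film = 1/(h_o·A) = 1/(8.95×20.2) = 0.005531 K/W
R_total = 0.1722 K/W
Q = ΔT / R_total = 128 / 0.1722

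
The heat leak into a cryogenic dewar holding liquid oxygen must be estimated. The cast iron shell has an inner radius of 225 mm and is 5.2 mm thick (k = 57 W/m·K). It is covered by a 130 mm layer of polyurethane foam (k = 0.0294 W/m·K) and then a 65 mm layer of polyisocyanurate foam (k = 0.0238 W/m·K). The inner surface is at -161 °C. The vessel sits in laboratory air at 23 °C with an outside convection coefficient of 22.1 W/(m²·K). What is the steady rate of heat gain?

Q ≈ 32.4 W

For a spherical shell R = (1/r₁ − 1/r₂)/(4πk); film R = 1/(h·4πr²). In series:
R_cast iron shell = (1/0.225 − 1/0.2302)/(4π×57) = 1.402×10^-4 K/W
R_polyurethane foam = (1/0.2302 − 1/0.3602)/(4π×0.0294) = 4.244 K/W
R_polyisocyanurate foam = (1/0.3602 − 1/0.4252)/(4π×0.0238) = 1.419 K/W
R_outer film = 1/(h·4πr_o²) = 1/(22.1×4π×0.4252²) = 0.01992 K/W
R_total = 5.683 K/W
Q = ΔT/R_total = 184/5.683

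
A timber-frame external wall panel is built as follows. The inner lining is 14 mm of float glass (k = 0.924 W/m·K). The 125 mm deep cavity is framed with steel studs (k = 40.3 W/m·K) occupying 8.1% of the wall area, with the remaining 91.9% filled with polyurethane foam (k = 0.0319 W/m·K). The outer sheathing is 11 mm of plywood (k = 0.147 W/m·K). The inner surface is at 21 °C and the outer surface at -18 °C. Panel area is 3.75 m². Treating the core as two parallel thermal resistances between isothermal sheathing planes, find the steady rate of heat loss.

Sheathing layers in series; stud and cavity paths in parallel between them.
R_inner = 0.014/(0.924×3.75) = 0.00404 K/W
R_stud  = 0.125/(40.3×0.081×3.75) = 0.01021 K/W
R_cav   = 0.125/(0.0319×0.919×3.75) = 1.137 K/W
1/R_core = 1/R_stud + 1/R_cav → R_core = 0.01012 K/W
R_outer = 0.011/(0.147×3.75) = 0.01995 K/W
R_total = 0.03412 K/W
Q = ΔT/R_total = 39/0.03412

Q ≈ 1140 W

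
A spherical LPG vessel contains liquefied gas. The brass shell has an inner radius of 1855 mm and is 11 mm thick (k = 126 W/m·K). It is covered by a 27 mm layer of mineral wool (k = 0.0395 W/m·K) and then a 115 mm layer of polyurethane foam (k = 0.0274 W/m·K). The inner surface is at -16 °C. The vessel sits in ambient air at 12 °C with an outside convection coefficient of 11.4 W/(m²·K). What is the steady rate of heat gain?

Each spherical layer contributes R = (1/r_i − 1/r_o)/(4πk):
R_brass shell = (1/1.855 − 1/1.866)/(4π×126) = 2.007×10^-6 K/W
R_mineral wool = (1/1.866 − 1/1.893)/(4π×0.0395) = 0.0154 K/W
R_polyurethane foam = (1/1.893 − 1/2.008)/(4π×0.0274) = 0.08787 K/W
R_outer film = 1/(h·4πr_o²) = 1/(11.4×4π×2.008²) = 0.001731 K/W
R_total = 0.105 K/W
Q = ΔT/R_total = 28/0.105

Q ≈ 267 W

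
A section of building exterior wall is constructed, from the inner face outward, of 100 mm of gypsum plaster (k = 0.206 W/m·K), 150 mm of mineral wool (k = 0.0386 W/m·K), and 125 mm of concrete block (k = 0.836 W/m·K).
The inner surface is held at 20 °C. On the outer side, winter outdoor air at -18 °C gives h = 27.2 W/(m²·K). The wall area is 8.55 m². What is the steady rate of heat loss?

Model the wall as resistances in series:
R_gypsum plaster = L/(kA) = 0.1/(0.206×8.55) = 0.05678 K/W
R_mineral wool = L/(kA) = 0.15/(0.0386×8.55) = 0.4545 K/W
R_concrete block = L/(kA) = 0.125/(0.836×8.55) = 0.01749 K/W
R_outer film = 1/(h_o·A) = 1/(27.2×8.55) = 0.0043 K/W
R_total = 0.5331 K/W
Q = ΔT / R_total = 38 / 0.5331

Q ≈ 71.3 W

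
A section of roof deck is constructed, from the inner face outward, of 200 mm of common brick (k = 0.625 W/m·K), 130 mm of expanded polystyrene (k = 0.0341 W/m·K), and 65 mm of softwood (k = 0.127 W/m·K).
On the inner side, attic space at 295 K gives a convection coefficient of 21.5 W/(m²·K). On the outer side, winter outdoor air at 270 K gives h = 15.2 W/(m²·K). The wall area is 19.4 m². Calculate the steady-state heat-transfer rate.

Q ≈ 102 W

Treating each layer as a thermal resistance in series:
R_inner film = 1/(h_i·A) = 1/(21.5×19.4) = 0.002398 K/W
R_common brick = L/(kA) = 0.2/(0.625×19.4) = 0.01649 K/W
R_expanded polystyrene = L/(kA) = 0.13/(0.0341×19.4) = 0.1965 K/W
R_softwood = L/(kA) = 0.065/(0.127×19.4) = 0.02638 K/W
R_outer film = 1/(h_o·A) = 1/(15.2×19.4) = 0.003391 K/W
R_total = 0.2452 K/W
Q = ΔT / R_total = 25 / 0.2452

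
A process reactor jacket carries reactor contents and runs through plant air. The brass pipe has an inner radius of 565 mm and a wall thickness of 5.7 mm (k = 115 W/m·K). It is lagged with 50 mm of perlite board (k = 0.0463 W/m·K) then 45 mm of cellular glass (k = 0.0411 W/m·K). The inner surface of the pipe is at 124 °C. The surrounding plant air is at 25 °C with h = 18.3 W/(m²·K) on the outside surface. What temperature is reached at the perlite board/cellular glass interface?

T ≈ 74.1 °C

Treating each annulus and film as a series resistance:
R_brass pipe wall = ln(570.7/565)/(2π×115×1) = 1.389×10^-5 K/W
R_perlite board = ln(620.7/570.7)/(2π×0.0463×1) = 0.2887 K/W
R_cellular glass = ln(665.7/620.7)/(2π×0.0411×1) = 0.271 K/W
R_outer film = 1/(h_o·2πr_oL) = 1/(18.3×2π×0.6657×1) = 0.01306 K/W
R_total = 0.5728 K/W
Q = ΔT/R_total = 99/0.5728
Q = 173 W/m
T_interface = T_inner − Q·ΣR(inner→interface) = 124 − 173×0.2887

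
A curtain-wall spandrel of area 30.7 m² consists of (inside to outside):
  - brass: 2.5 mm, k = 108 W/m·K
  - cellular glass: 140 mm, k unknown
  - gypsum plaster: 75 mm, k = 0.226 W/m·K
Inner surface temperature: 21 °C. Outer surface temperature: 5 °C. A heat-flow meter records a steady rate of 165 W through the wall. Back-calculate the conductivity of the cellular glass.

k ≈ 0.0529 W/(m·K)

Model the wall as resistances in series:
R_brass = L/(kA) = 0.0025/(108×30.7) = 7.54×10^-7 K/W
R_gypsum plaster = L/(kA) = 0.075/(0.226×30.7) = 0.01081 K/W
Sum of known resistances R_other = 0.01081 K/W
Total R = ΔT/Q = 16/165 = 0.09697 K/W
R_cellular glass = R_total − R_other = 0.08616 K/W
k = L/(R·A) = 0.14/(0.08616×30.7)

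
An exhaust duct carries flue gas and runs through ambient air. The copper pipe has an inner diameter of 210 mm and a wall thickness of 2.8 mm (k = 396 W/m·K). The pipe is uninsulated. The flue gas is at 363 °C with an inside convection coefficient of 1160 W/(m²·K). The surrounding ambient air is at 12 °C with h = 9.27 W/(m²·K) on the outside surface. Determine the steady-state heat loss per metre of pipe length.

q′ ≈ 2190 W/m

Cylindrical conduction, so R = ln(r₂/r₁)/(2πkL) per layer, in series:
R_inner film = 1/(h_i·2πr₁L) = 1/(1160×2π×0.105×1) = 0.001307 K/W
R_copper pipe wall = ln(107.8/105)/(2π×396×1) = 1.058×10^-5 K/W
R_outer film = 1/(h_o·2πr_oL) = 1/(9.27×2π×0.1078×1) = 0.1593 K/W
R_total = 0.1606 K/W
Q = ΔT/R_total = 351/0.1606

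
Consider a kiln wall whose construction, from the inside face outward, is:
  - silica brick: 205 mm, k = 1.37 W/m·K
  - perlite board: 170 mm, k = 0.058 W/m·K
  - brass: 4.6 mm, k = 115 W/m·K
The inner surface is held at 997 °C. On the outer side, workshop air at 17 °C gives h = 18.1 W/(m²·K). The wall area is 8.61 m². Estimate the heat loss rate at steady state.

Series thermal resistances:
R_silica brick = L/(kA) = 0.205/(1.37×8.61) = 0.01738 K/W
R_perlite board = L/(kA) = 0.17/(0.058×8.61) = 0.3404 K/W
R_brass = L/(kA) = 0.0046/(115×8.61) = 4.646×10^-6 K/W
R_outer film = 1/(h_o·A) = 1/(18.1×8.61) = 0.006417 K/W
R_total = 0.3642 K/W
Q = ΔT / R_total = 980 / 0.3642

Q ≈ 2690 W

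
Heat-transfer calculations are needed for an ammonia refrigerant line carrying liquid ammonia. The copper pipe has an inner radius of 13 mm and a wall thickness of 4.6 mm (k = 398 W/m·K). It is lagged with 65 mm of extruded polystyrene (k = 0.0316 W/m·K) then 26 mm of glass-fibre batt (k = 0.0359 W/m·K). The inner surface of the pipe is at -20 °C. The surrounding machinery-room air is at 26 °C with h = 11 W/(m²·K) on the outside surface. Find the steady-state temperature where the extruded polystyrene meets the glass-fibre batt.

Radial resistances (cylindrical: R_cond = ln(r_o/r_i)/(2πkL), R_conv = 1/(h·2πrL)):
R_copper pipe wall = ln(17.6/13)/(2π×398×1) = 1.211×10^-4 K/W
R_extruded polystyrene = ln(82.6/17.6)/(2π×0.0316×1) = 7.787 K/W
R_glass-fibre batt = ln(108.6/82.6)/(2π×0.0359×1) = 1.213 K/W
R_outer film = 1/(h_o·2πr_oL) = 1/(11×2π×0.1086×1) = 0.1332 K/W
R_total = 9.134 K/W
Q = ΔT/R_total = 46/9.134
Q = 5.04 W/m
T_interface = T_inner + Q·ΣR(inner→interface) = -20 + 5.04×7.787

T ≈ 19.2 °C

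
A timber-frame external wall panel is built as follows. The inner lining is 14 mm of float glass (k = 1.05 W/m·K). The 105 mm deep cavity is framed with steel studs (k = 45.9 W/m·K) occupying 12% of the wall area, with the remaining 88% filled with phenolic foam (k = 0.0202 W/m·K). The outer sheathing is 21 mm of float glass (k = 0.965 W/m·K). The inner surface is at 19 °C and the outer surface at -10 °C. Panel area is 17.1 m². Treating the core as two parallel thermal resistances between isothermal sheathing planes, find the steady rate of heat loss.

Q ≈ 9170 W

Sheathing layers in series; stud and cavity paths in parallel between them.
R_inner = 0.014/(1.05×17.1) = 7.797×10^-4 K/W
R_stud  = 0.105/(45.9×0.12×17.1) = 0.001115 K/W
R_cav   = 0.105/(0.0202×0.88×17.1) = 0.3454 K/W
1/R_core = 1/R_stud + 1/R_cav → R_core = 0.001111 K/W
R_outer = 0.021/(0.965×17.1) = 0.001273 K/W
R_total = 0.003164 K/W
Q = ΔT/R_total = 29/0.003164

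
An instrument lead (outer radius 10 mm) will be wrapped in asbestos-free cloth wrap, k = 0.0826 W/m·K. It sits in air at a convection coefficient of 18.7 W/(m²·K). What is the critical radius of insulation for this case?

For a cylinder r_cr = k/h = 0.0826/18.7
r_cr = 4.42 mm; since the bare radius (10 mm) is above r_cr, any added insulation will reduce heat loss.

r_cr ≈ 4.42 mm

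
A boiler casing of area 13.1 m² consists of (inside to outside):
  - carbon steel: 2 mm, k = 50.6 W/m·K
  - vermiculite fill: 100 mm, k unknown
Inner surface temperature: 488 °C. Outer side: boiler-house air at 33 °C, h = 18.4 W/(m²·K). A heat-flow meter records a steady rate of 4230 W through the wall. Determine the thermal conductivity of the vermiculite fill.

Thermal resistances in series:
R_carbon steel = L/(kA) = 0.002/(50.6×13.1) = 3.017×10^-6 K/W
R_outer film = 1/(h_o·A) = 1/(18.4×13.1) = 0.004149 K/W
Sum of known resistances R_other = 0.004152 K/W
Total R = ΔT/Q = 455/4230 = 0.1076 K/W
R_vermiculite fill = R_total − R_other = 0.1034 K/W
k = L/(R·A) = 0.1/(0.1034×13.1)

k ≈ 0.0738 W/(m·K)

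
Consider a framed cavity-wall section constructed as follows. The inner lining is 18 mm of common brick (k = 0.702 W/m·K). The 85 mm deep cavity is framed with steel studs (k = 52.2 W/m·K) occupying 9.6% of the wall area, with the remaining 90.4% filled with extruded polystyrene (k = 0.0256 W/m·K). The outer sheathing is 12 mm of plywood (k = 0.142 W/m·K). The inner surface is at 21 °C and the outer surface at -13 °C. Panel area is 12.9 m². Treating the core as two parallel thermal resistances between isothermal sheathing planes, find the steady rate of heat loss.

Q ≈ 3450 W

Sheathing layers in series; stud and cavity paths in parallel between them.
R_inner = 0.018/(0.702×12.9) = 0.001988 K/W
R_stud  = 0.085/(52.2×0.096×12.9) = 0.001315 K/W
R_cav   = 0.085/(0.0256×0.904×12.9) = 0.2847 K/W
1/R_core = 1/R_stud + 1/R_cav → R_core = 0.001309 K/W
R_outer = 0.012/(0.142×12.9) = 0.006551 K/W
R_total = 0.009847 K/W
Q = ΔT/R_total = 34/0.009847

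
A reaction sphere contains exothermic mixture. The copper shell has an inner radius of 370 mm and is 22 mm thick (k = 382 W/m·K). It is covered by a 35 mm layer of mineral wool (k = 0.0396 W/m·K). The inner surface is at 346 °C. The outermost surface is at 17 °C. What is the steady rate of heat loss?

Spherical conduction: R = (1/r_in − 1/r_out)/(4πk) per layer; series-sum.
R_copper shell = (1/0.37 − 1/0.392)/(4π×382) = 3.16×10^-5 K/W
R_mineral wool = (1/0.392 − 1/0.427)/(4π×0.0396) = 0.4202 K/W
R_total = 0.4202 K/W
Q = ΔT/R_total = 329/0.4202

Q ≈ 783 W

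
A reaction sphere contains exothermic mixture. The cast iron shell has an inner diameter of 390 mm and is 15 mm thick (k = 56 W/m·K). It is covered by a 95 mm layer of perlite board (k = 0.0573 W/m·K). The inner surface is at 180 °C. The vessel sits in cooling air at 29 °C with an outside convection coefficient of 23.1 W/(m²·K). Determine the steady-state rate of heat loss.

Spherical conduction: R = (1/r_in − 1/r_out)/(4πk) per layer; series-sum.
R_cast iron shell = (1/0.195 − 1/0.21)/(4π×56) = 5.205×10^-4 K/W
R_perlite board = (1/0.21 − 1/0.305)/(4π×0.0573) = 2.06 K/W
R_outer film = 1/(h·4πr_o²) = 1/(23.1×4π×0.305²) = 0.03703 K/W
R_total = 2.097 K/W
Q = ΔT/R_total = 151/2.097

Q ≈ 72 W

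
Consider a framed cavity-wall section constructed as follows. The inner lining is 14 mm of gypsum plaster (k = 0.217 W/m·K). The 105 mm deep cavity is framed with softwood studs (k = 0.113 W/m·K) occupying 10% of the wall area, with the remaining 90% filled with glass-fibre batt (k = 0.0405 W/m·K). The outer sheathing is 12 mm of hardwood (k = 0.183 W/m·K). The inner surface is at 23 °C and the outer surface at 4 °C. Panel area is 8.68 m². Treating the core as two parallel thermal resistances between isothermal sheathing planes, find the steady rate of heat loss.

Sheathing layers in series; stud and cavity paths in parallel between them.
R_inner = 0.014/(0.217×8.68) = 0.007433 K/W
R_stud  = 0.105/(0.113×0.1×8.68) = 1.071 K/W
R_cav   = 0.105/(0.0405×0.9×8.68) = 0.3319 K/W
1/R_core = 1/R_stud + 1/R_cav → R_core = 0.2533 K/W
R_outer = 0.012/(0.183×8.68) = 0.007555 K/W
R_total = 0.2683 K/W
Q = ΔT/R_total = 19/0.2683

Q ≈ 70.8 W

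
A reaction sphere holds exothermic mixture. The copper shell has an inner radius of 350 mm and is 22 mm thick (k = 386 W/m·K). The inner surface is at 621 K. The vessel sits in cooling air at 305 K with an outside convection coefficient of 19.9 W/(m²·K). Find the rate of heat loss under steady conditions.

Each spherical layer contributes R = (1/r_i − 1/r_o)/(4πk):
R_copper shell = (1/0.35 − 1/0.372)/(4π×386) = 3.483×10^-5 K/W
R_outer film = 1/(h·4πr_o²) = 1/(19.9×4π×0.372²) = 0.0289 K/W
R_total = 0.02893 K/W
Q = ΔT/R_total = 316/0.02893

Q ≈ 10900 W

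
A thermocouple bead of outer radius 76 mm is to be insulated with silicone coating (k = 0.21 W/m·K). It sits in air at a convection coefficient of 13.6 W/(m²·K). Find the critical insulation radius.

r_cr ≈ 30.9 mm

For a sphere r_cr = 2k/h = 2×0.21/13.6
r_cr = 30.9 mm; since the bare radius (76 mm) is above r_cr, any added insulation will reduce heat loss.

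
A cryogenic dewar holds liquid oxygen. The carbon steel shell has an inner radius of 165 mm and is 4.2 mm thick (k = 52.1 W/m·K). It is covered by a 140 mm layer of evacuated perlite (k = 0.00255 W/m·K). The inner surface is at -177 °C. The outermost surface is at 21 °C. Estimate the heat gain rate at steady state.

Each spherical layer contributes R = (1/r_i − 1/r_o)/(4πk):
R_carbon steel shell = (1/0.165 − 1/0.1692)/(4π×52.1) = 2.298×10^-4 K/W
R_evacuated perlite = (1/0.1692 − 1/0.3092)/(4π×0.00255) = 83.51 K/W
R_total = 83.51 K/W
Q = ΔT/R_total = 198/83.51

Q ≈ 2.37 W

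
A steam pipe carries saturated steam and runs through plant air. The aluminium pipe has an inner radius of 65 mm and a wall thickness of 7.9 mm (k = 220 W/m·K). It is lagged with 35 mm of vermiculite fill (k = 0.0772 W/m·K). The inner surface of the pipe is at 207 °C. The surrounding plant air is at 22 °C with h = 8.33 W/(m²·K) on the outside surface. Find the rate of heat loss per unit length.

q′ ≈ 188 W/m

Radial resistances (cylindrical: R_cond = ln(r_o/r_i)/(2πkL), R_conv = 1/(h·2πrL)):
R_aluminium pipe wall = ln(72.9/65)/(2π×220×1) = 8.298×10^-5 K/W
R_vermiculite fill = ln(107.9/72.9)/(2π×0.0772×1) = 0.8084 K/W
R_outer film = 1/(h_o·2πr_oL) = 1/(8.33×2π×0.1079×1) = 0.1771 K/W
R_total = 0.9855 K/W
Q = ΔT/R_total = 185/0.9855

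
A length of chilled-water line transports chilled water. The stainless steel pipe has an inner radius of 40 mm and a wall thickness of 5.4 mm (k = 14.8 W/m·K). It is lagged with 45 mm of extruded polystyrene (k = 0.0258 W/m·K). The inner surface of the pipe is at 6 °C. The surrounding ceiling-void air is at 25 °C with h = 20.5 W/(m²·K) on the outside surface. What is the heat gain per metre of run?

q′ ≈ 4.38 W/m

Cylindrical conduction, so R = ln(r₂/r₁)/(2πkL) per layer, in series:
R_stainless steel pipe wall = ln(45.4/40)/(2π×14.8×1) = 0.001362 K/W
R_extruded polystyrene = ln(90.4/45.4)/(2π×0.0258×1) = 4.249 K/W
R_outer film = 1/(h_o·2πr_oL) = 1/(20.5×2π×0.0904×1) = 0.08588 K/W
R_total = 4.336 K/W
Q = ΔT/R_total = 19/4.336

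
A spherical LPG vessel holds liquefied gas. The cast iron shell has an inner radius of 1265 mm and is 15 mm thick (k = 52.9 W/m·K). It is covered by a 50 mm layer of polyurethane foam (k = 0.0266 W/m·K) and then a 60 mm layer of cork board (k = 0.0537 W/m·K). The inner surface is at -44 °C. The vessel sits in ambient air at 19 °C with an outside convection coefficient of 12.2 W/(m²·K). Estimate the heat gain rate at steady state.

Q ≈ 452 W

For a spherical shell R = (1/r₁ − 1/r₂)/(4πk); film R = 1/(h·4πr²). In series:
R_cast iron shell = (1/1.265 − 1/1.28)/(4π×52.9) = 1.394×10^-5 K/W
R_polyurethane foam = (1/1.28 − 1/1.33)/(4π×0.0266) = 0.08787 K/W
R_cork board = (1/1.33 − 1/1.39)/(4π×0.0537) = 0.0481 K/W
R_outer film = 1/(h·4πr_o²) = 1/(12.2×4π×1.39²) = 0.003376 K/W
R_total = 0.1394 K/W
Q = ΔT/R_total = 63/0.1394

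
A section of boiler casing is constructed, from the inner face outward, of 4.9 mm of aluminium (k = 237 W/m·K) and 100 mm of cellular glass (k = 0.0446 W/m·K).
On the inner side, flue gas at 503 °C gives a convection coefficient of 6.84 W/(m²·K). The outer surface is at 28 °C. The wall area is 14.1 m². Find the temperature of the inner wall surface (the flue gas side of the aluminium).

T ≈ 474 °C

Series thermal resistances:
R_inner film = 1/(h_i·A) = 1/(6.84×14.1) = 0.01037 K/W
R_aluminium = L/(kA) = 0.0049/(237×14.1) = 1.466×10^-6 K/W
R_cellular glass = L/(kA) = 0.1/(0.0446×14.1) = 0.159 K/W
R_total = 0.1694 K/W;  Q = ΔT/R_total = 475/0.1694 = 2804 W
T_interface = T_inner − Q·ΣR(inner→interface) = 503 − 2800×0.01037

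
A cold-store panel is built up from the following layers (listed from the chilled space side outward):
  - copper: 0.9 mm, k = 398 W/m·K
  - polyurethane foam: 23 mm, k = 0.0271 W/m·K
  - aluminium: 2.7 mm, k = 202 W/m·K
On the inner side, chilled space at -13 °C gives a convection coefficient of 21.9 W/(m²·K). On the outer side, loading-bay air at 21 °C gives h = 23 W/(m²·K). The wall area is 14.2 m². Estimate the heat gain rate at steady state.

Using the resistance-network approach (series):
R_inner film = 1/(h_i·A) = 1/(21.9×14.2) = 0.003216 K/W
R_copper = L/(kA) = 0.0009/(398×14.2) = 1.592×10^-7 K/W
R_polyurethane foam = L/(kA) = 0.023/(0.0271×14.2) = 0.05977 K/W
R_aluminium = L/(kA) = 0.0027/(202×14.2) = 9.413×10^-7 K/W
R_outer film = 1/(h_o·A) = 1/(23×14.2) = 0.003062 K/W
R_total = 0.06605 K/W
Q = ΔT / R_total = 34 / 0.06605

Q ≈ 515 W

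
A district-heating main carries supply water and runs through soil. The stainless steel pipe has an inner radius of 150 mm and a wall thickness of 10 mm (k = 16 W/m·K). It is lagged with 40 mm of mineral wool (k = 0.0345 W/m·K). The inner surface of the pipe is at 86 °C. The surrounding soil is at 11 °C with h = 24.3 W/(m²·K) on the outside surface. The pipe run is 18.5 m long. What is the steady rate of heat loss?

Q ≈ 1310 W

Per-layer cylindrical resistances, series-summed:
R_stainless steel pipe wall = ln(160/150)/(2π×16×18.5) = 3.47×10^-5 K/W
R_mineral wool = ln(200/160)/(2π×0.0345×18.5) = 0.05564 K/W
R_outer film = 1/(h_o·2πr_oL) = 1/(24.3×2π×0.2×18.5) = 0.00177 K/W
R_total = 0.05745 K/W
Q = ΔT/R_total = 75/0.05745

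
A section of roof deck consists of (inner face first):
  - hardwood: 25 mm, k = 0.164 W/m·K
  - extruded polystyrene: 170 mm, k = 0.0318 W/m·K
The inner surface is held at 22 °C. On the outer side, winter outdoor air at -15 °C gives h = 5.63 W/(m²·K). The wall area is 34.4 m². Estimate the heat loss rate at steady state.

Model the wall as resistances in series:
R_hardwood = L/(kA) = 0.025/(0.164×34.4) = 0.004431 K/W
R_extruded polystyrene = L/(kA) = 0.17/(0.0318×34.4) = 0.1554 K/W
R_outer film = 1/(h_o·A) = 1/(5.63×34.4) = 0.005163 K/W
R_total = 0.165 K/W
Q = ΔT / R_total = 37 / 0.165

Q ≈ 224 W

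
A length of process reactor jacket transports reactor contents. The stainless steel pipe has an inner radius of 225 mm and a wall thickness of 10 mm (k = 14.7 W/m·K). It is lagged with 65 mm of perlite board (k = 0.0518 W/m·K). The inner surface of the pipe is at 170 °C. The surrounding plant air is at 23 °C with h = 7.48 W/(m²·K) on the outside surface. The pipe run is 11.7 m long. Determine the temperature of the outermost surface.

T ≈ 35.7 °C

Cylindrical conduction, so R = ln(r₂/r₁)/(2πkL) per layer, in series:
R_stainless steel pipe wall = ln(235/225)/(2π×14.7×11.7) = 4.024×10^-5 K/W
R_perlite board = ln(300/235)/(2π×0.0518×11.7) = 0.06413 K/W
R_outer film = 1/(h_o·2πr_oL) = 1/(7.48×2π×0.3×11.7) = 0.006062 K/W
R_total = 0.07023 K/W
Q = ΔT/R_total = 147/0.07023
Q = 2090 W
T_interface = T_inner − Q·ΣR(inner→interface) = 170 − 2090×0.06417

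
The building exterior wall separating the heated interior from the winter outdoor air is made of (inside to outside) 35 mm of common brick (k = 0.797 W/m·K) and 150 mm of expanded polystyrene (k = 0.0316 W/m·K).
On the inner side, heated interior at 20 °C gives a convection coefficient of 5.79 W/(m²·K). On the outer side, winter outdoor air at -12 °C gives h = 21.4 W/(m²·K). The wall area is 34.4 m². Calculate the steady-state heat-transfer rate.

Model the wall as resistances in series:
R_inner film = 1/(h_i·A) = 1/(5.79×34.4) = 0.005021 K/W
R_common brick = L/(kA) = 0.035/(0.797×34.4) = 0.001277 K/W
R_expanded polystyrene = L/(kA) = 0.15/(0.0316×34.4) = 0.138 K/W
R_outer film = 1/(h_o·A) = 1/(21.4×34.4) = 0.001358 K/W
R_total = 0.1456 K/W
Q = ΔT / R_total = 32 / 0.1456

Q ≈ 220 W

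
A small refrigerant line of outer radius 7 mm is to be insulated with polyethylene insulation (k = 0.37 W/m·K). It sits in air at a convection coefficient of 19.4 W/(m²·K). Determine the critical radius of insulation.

For a cylinder r_cr = k/h = 0.37/19.4
r_cr = 19.1 mm; since the bare radius (7 mm) is below r_cr, adding a thin layer of insulation will *increase* heat loss.

r_cr ≈ 19.1 mm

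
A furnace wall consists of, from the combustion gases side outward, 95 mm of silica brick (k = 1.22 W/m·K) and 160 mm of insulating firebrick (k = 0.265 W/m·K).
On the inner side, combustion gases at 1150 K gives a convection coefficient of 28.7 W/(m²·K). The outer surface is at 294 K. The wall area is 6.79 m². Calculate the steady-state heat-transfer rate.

Series thermal resistances:
R_inner film = 1/(h_i·A) = 1/(28.7×6.79) = 0.005132 K/W
R_silica brick = L/(kA) = 0.095/(1.22×6.79) = 0.01147 K/W
R_insulating firebrick = L/(kA) = 0.16/(0.265×6.79) = 0.08892 K/W
R_total = 0.1055 K/W
Q = ΔT / R_total = 856 / 0.1055

Q ≈ 8110 W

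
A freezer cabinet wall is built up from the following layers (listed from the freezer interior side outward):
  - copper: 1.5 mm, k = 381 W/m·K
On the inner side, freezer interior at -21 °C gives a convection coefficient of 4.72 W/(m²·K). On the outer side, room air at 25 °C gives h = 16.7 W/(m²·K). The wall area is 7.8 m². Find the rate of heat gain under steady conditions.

Series thermal resistances:
R_inner film = 1/(h_i·A) = 1/(4.72×7.8) = 0.02716 K/W
R_copper = L/(kA) = 0.0015/(381×7.8) = 5.047×10^-7 K/W
R_outer film = 1/(h_o·A) = 1/(16.7×7.8) = 0.007677 K/W
R_total = 0.03484 K/W
Q = ΔT / R_total = 46 / 0.03484

Q ≈ 1320 W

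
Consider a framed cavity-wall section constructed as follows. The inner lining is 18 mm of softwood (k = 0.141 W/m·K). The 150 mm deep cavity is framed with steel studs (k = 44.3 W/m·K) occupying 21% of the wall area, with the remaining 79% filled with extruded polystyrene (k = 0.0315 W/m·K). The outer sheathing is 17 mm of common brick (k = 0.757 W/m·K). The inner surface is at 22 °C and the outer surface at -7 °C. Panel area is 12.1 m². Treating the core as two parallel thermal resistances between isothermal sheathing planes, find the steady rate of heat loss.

Q ≈ 2110 W

Sheathing layers in series; stud and cavity paths in parallel between them.
R_inner = 0.018/(0.141×12.1) = 0.01055 K/W
R_stud  = 0.15/(44.3×0.21×12.1) = 0.001333 K/W
R_cav   = 0.15/(0.0315×0.79×12.1) = 0.4982 K/W
1/R_core = 1/R_stud + 1/R_cav → R_core = 0.001329 K/W
R_outer = 0.017/(0.757×12.1) = 0.001856 K/W
R_total = 0.01374 K/W
Q = ΔT/R_total = 29/0.01374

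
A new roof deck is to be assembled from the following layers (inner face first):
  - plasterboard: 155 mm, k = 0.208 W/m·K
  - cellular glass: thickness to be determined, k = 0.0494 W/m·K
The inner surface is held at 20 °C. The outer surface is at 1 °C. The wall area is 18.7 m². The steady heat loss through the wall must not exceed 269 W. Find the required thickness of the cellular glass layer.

L ≈ 28.4 mm

Thermal resistances in series:
R_plasterboard = L/(kA) = 0.155/(0.208×18.7) = 0.03985 K/W
Sum of the known resistances R_other = 0.03985 K/W
Required total resistance R_tot = ΔT/Q_allow = 19/269 = 0.07063 K/W
R_cellular glass = R_tot − R_other = 0.03078 K/W
L = R·k·A = 0.03078×0.0494×18.7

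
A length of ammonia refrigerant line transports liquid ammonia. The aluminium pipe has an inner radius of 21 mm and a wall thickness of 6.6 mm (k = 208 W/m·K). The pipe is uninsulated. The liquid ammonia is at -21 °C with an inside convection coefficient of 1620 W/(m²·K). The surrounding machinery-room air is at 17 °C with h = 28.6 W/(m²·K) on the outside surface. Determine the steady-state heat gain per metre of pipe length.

q′ ≈ 184 W/m

For a radial system each layer contributes R = ln(r_out/r_in)/(2πkL); films add R = 1/(hA).
R_inner film = 1/(h_i·2πr₁L) = 1/(1620×2π×0.021×1) = 0.004678 K/W
R_aluminium pipe wall = ln(27.6/21)/(2π×208×1) = 2.091×10^-4 K/W
R_outer film = 1/(h_o·2πr_oL) = 1/(28.6×2π×0.0276×1) = 0.2016 K/W
R_total = 0.2065 K/W
Q = ΔT/R_total = 38/0.2065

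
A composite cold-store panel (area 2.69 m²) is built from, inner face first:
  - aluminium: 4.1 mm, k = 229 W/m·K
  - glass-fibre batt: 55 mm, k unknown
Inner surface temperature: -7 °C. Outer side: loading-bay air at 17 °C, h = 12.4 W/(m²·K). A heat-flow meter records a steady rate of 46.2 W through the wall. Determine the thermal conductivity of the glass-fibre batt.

k ≈ 0.0418 W/(m·K)

Model the wall as resistances in series:
R_aluminium = L/(kA) = 0.0041/(229×2.69) = 6.656×10^-6 K/W
R_outer film = 1/(h_o·A) = 1/(12.4×2.69) = 0.02998 K/W
Sum of known resistances R_other = 0.02999 K/W
Total R = ΔT/Q = 24/46.2 = 0.5195 K/W
R_glass-fibre batt = R_total − R_other = 0.4895 K/W
k = L/(R·A) = 0.055/(0.4895×2.69)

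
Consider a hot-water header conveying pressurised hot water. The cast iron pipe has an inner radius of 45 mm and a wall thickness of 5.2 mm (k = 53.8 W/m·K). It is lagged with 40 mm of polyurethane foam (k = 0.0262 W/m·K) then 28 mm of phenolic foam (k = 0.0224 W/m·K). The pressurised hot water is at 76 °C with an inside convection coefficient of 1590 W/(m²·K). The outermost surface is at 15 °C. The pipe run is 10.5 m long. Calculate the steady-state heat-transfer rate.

Treating each annulus and film as a series resistance:
R_inner film = 1/(h_i·2πr₁L) = 1/(1590×2π×0.045×10.5) = 2.118×10^-4 K/W
R_cast iron pipe wall = ln(50.2/45)/(2π×53.8×10.5) = 3.081×10^-5 K/W
R_polyurethane foam = ln(90.2/50.2)/(2π×0.0262×10.5) = 0.339 K/W
R_phenolic foam = ln(118.2/90.2)/(2π×0.0224×10.5) = 0.1829 K/W
R_total = 0.5222 K/W
Q = ΔT/R_total = 61/0.5222

Q ≈ 117 W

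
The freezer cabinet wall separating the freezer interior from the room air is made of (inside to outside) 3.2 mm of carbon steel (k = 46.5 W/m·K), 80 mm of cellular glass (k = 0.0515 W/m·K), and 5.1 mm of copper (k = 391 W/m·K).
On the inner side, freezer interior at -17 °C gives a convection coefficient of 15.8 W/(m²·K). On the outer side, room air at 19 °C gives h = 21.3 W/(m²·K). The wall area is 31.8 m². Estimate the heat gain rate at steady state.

Q ≈ 688 W

Series thermal resistances:
R_inner film = 1/(h_i·A) = 1/(15.8×31.8) = 0.00199 K/W
R_carbon steel = L/(kA) = 0.0032/(46.5×31.8) = 2.164×10^-6 K/W
R_cellular glass = L/(kA) = 0.08/(0.0515×31.8) = 0.04885 K/W
R_copper = L/(kA) = 0.0051/(391×31.8) = 4.102×10^-7 K/W
R_outer film = 1/(h_o·A) = 1/(21.3×31.8) = 0.001476 K/W
R_total = 0.05232 K/W
Q = ΔT / R_total = 36 / 0.05232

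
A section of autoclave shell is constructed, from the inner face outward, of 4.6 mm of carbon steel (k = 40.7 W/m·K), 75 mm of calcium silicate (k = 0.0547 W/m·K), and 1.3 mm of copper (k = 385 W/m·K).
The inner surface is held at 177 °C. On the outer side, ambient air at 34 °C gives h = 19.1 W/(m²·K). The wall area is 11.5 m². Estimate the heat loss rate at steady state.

Q ≈ 1160 W

Treating each layer as a thermal resistance in series:
R_carbon steel = L/(kA) = 0.0046/(40.7×11.5) = 9.828×10^-6 K/W
R_calcium silicate = L/(kA) = 0.075/(0.0547×11.5) = 0.1192 K/W
R_copper = L/(kA) = 0.0013/(385×11.5) = 2.936×10^-7 K/W
R_outer film = 1/(h_o·A) = 1/(19.1×11.5) = 0.004553 K/W
R_total = 0.1238 K/W
Q = ΔT / R_total = 143 / 0.1238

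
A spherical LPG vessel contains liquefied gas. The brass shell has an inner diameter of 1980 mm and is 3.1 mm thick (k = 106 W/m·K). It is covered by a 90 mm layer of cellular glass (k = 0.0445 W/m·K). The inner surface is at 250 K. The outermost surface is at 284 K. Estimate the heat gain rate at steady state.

Q ≈ 227 W

Radial (spherical) resistances in series:
R_brass shell = (1/0.99 − 1/0.9931)/(4π×106) = 2.367×10^-6 K/W
R_cellular glass = (1/0.9931 − 1/1.0831)/(4π×0.0445) = 0.1496 K/W
R_total = 0.1496 K/W
Q = ΔT/R_total = 34/0.1496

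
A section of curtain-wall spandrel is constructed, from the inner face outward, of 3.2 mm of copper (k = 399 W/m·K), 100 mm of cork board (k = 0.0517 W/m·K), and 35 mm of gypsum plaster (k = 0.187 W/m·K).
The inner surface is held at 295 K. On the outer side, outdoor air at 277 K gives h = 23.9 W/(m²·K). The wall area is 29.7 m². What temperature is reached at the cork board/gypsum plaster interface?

Series thermal resistances:
R_copper = L/(kA) = 0.0032/(399×29.7) = 2.7×10^-7 K/W
R_cork board = L/(kA) = 0.1/(0.0517×29.7) = 0.06513 K/W
R_gypsum plaster = L/(kA) = 0.035/(0.187×29.7) = 0.006302 K/W
R_outer film = 1/(h_o·A) = 1/(23.9×29.7) = 0.001409 K/W
R_total = 0.07284 K/W;  Q = ΔT/R_total = 18/0.07284 = 247.1 W
T_interface = T_inner − Q·ΣR(inner→interface) = 295 − 247×0.06513

T ≈ 279 K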